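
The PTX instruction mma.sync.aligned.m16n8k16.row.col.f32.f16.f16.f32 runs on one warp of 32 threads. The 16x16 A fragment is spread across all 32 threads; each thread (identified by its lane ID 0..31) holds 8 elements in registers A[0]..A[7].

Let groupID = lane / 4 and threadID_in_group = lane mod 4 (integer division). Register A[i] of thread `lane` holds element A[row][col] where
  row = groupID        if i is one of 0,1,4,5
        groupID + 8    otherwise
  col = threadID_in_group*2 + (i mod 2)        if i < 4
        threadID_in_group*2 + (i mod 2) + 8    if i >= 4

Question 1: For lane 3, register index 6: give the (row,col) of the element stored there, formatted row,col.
8,14

L=3⇒gr=3>>2=0, th=3&3=3
[6]⇒row 0+8=8  col 3·2+0+8=14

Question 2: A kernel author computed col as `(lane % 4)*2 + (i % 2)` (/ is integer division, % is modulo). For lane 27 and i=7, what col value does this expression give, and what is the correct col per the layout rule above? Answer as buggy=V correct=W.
`(lane % 4)*2 + (i % 2)`[27,7]->7
lane 27->27/4=6, 27 mod 4=3
i=7  r:6+8->14  c:2·3+1+8->15
col: 7 vs 15

buggy=7 correct=15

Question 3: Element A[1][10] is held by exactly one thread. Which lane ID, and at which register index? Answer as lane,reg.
r: 1->gid=1,r8=0  c: 10->c8=1,tid=1,i&1=0
L=1*4+1=5  i=1*4+0*2+0=4

5,4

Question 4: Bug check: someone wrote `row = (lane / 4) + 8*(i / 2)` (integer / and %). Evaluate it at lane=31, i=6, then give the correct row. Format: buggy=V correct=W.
`(lane / 4) + 8*(i / 2)`[31,6]->31
L=31->g=31>>2=7, t=31&3=3
[6]->row 7+8=15  col 3·2+0+8=14
row: 31 vs 15

buggy=31 correct=15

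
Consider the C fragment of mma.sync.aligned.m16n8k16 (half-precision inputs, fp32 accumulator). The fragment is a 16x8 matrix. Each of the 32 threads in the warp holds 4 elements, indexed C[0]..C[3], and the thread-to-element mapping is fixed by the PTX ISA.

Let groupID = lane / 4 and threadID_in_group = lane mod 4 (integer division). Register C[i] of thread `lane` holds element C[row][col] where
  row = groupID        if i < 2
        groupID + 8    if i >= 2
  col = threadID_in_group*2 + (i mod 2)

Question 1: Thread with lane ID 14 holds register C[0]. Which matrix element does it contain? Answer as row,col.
lane 14: gr=3 (14/4), th=2 (14%4)
i=0: r=3+0=3, c=2*2+0=4

3,4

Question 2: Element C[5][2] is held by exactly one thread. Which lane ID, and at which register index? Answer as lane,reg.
r: 5->gid=5,r8=0  c: 2->tid=1,i&1=0
L=5*4+1=21  i=0*2+0=0

21,0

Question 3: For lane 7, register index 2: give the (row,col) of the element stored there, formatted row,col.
L=7→G=7>>2=1, T=7&3=3
[2]→row 1+8=9  col 3·2+0=6

9,6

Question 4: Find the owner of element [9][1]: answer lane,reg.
4,3

r=9→G=1,rhi=1  c=1→T=0,p=1
L=1*4+0=4  i=1*2+1=3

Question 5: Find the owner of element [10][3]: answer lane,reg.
r:10=>grp=2,rB=1  c:3=>tig=1,lo=1
L=2*4+1=9  i=1*2+1=3

9,3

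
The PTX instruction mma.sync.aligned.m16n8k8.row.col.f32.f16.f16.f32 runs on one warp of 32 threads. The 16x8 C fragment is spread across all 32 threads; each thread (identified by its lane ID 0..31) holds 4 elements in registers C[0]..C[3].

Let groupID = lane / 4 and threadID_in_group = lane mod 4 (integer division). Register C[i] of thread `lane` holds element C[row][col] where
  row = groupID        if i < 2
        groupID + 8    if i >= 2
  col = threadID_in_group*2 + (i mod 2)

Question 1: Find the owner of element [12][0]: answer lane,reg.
r: 12->gid=4,r8=1  c: 0->tid=0,i&1=0
L=4*4+0=16  i=1*2+0=2

16,2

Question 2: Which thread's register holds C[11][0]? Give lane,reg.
12,2

r=11->g=3,rb=1  c=0->t=0,b0=0
L=3*4+0=12  i=1*2+0=2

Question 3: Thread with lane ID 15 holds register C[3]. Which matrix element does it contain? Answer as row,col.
11,7

L=15=>grp=15>>2=3, tig=15&3=3
[3]=>row 3+8=11  col 3·2+1=7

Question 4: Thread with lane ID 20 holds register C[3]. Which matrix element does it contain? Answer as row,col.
13,1

L=20⇒gr=20>>2=5, th=20&3=0
[3]⇒row 5+8=13  col 0·2+1=1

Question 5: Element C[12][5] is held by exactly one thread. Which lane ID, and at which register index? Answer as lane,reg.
r=12→G=4,rhi=1  c=5→T=2,p=1
L=4*4+2=18  i=1*2+1=3

18,3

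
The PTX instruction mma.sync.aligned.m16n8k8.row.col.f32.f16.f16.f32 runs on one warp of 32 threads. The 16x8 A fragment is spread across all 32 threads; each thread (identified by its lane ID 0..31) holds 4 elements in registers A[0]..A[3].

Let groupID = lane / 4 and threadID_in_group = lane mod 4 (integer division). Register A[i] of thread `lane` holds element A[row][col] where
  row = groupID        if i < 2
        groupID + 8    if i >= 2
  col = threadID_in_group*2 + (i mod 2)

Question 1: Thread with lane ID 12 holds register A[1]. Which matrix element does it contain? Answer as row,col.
3,1

lane 12: G=3 (12/4), T=0 (12%4)
i=1: r=3+0=3, c=0*2+1=1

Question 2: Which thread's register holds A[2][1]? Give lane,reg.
r=2→G=2,rhi=0  c=1→T=0,p=1
L=2*4+0=8  i=0*2+1=1

8,1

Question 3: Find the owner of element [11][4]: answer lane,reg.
14,2

r:11=>grp=3,rB=1  c:4=>tig=2,lo=0
L=3*4+2=14  i=1*2+0=2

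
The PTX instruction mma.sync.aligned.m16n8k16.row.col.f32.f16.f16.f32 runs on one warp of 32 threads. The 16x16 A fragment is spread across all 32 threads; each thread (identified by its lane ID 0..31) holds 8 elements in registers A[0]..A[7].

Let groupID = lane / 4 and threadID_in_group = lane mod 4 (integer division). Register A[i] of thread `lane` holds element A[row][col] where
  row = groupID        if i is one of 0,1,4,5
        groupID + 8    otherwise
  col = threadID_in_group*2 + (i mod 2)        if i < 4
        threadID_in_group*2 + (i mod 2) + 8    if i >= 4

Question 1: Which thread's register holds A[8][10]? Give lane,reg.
1,6

r=8->g=0,rb=1  c=10->cb=1,t=1,b0=0
L=0*4+1=1  i=1*4+1*2+0=6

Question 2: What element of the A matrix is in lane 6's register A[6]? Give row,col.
9,12

lane 6→6/4=1, 6 mod 4=2
i=6  r:1+8→9  c:2·2+0+8→12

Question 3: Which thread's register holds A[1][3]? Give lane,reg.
r=1⇒gr=1,Rb=0  c=3⇒Cb=0,th=1,odd=1
L=1*4+1=5  i=0*4+0*2+1=1

5,1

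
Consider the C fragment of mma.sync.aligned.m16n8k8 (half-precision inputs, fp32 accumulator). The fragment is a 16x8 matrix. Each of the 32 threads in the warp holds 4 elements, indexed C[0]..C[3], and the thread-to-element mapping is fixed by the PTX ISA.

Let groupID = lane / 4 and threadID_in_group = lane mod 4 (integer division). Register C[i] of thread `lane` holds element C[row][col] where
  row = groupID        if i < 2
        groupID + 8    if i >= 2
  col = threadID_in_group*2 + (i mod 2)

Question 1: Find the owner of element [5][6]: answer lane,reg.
r: 5->gid=5,r8=0  c: 6->tid=3,i&1=0
L=5*4+3=23  i=0*2+0=0

23,0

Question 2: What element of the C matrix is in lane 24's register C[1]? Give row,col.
lane 24: g=6 (24/4), t=0 (24%4)
i=1: r=6+0=6, c=0*2+1=1

6,1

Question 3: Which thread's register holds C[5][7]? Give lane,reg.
23,1

r=5->g=5,rb=0  c=7->t=3,b0=1
L=5*4+3=23  i=0*2+1=1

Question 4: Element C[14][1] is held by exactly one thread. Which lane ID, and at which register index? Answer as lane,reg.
24,3

r=14⇒gr=6,Rb=1  c=1⇒th=0,odd=1
L=6*4+0=24  i=1*2+1=3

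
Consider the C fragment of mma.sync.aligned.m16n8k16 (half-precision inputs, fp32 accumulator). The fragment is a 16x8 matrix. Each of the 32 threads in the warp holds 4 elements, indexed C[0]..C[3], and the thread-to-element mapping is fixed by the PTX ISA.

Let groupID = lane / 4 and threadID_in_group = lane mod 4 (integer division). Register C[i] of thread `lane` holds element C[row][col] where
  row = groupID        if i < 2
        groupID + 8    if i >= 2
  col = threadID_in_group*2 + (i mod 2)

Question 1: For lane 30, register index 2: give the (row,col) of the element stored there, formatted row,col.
15,4

lane 30: gr=7 (30/4), th=2 (30%4)
i=2: r=7+8=15, c=2*2+0=4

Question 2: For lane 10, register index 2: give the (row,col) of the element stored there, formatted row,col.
10,4

L=10⇒gr=10>>2=2, th=10&3=2
[2]⇒row 2+8=10  col 2·2+0=4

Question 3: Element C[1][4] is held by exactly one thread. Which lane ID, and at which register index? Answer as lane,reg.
6,0

r:1=>grp=1,rB=0  c:4=>tig=2,lo=0
L=1*4+2=6  i=0*2+0=0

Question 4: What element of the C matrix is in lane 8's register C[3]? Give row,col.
L=8->g=8>>2=2, t=8&3=0
[3]->row 2+8=10  col 0·2+1=1

10,1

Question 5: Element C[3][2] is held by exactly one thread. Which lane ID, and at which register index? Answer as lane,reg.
r=3->g=3,rb=0  c=2->t=1,b0=0
L=3*4+1=13  i=0*2+0=0

13,0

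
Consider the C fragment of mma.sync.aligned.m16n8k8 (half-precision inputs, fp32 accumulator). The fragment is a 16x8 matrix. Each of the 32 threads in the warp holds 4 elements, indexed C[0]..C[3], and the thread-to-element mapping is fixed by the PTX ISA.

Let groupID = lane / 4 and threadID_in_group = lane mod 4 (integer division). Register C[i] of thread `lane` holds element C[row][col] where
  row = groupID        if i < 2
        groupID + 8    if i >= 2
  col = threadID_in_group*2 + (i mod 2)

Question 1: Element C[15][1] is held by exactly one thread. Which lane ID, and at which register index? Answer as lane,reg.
r=15->g=7,rb=1  c=1->t=0,b0=1
L=7*4+0=28  i=1*2+1=3

28,3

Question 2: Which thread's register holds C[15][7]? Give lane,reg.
31,3

r=15→G=7,rhi=1  c=7→T=3,p=1
L=7*4+3=31  i=1*2+1=3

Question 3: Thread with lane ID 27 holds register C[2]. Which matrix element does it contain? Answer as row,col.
L=27->g=27>>2=6, t=27&3=3
[2]->row 6+8=14  col 3·2+0=6

14,6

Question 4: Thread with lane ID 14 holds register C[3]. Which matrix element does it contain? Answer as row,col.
14: g=3,t=2
[3] (3+8,2*2+1) = (11,5)

11,5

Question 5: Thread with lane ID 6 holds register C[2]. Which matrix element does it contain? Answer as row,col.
9,4

lane 6: grp=1 (6/4), tig=2 (6%4)
i=2: r=1+8=9, c=2*2+0=4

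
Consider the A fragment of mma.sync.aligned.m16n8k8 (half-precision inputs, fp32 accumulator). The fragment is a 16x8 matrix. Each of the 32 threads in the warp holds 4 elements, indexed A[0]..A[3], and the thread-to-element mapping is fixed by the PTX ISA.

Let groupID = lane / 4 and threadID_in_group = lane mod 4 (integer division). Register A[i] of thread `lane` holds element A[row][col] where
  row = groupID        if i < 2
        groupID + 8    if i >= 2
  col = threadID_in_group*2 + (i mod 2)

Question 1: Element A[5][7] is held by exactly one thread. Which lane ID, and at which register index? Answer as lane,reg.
r=5->g=5,rb=0  c=7->t=3,b0=1
L=5*4+3=23  i=0*2+1=1

23,1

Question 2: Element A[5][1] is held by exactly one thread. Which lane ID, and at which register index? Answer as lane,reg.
r:5=>grp=5,rB=0  c:1=>tig=0,lo=1
L=5*4+0=20  i=0*2+1=1

20,1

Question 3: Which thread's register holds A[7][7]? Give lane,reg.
r:7=>grp=7,rB=0  c:7=>tig=3,lo=1
L=7*4+3=31  i=0*2+1=1

31,1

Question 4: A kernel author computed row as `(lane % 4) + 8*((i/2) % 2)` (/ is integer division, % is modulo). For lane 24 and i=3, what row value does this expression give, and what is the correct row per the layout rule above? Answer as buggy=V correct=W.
buggy=8 correct=14

`(lane % 4) + 8*((i/2) % 2)`[24,3]->8
lane 24->24/4=6, 24 mod 4=0
i=3  r:6+8->14  c:2·0+1->1
row: 8 vs 14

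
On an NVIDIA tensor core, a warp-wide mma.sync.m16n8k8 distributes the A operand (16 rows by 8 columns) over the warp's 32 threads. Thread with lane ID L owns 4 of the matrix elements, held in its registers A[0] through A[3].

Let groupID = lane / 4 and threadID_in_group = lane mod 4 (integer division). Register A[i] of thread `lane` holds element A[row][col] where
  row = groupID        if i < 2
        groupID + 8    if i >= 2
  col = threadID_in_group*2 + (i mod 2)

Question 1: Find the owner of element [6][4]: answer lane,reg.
r:6=>grp=6,rB=0  c:4=>tig=2,lo=0
L=6*4+2=26  i=0*2+0=0

26,0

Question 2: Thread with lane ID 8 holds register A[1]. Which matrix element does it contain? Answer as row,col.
lane 8: grp=2 (8/4), tig=0 (8%4)
i=1: r=2+0=2, c=0*2+1=1

2,1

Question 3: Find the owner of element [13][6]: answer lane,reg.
23,2

r=13->g=5,rb=1  c=6->t=3,b0=0
L=5*4+3=23  i=1*2+0=2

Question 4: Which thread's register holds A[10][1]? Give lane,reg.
r=10⇒gr=2,Rb=1  c=1⇒th=0,odd=1
L=2*4+0=8  i=1*2+1=3

8,3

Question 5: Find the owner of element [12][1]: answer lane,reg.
r:12=>grp=4,rB=1  c:1=>tig=0,lo=1
L=4*4+0=16  i=1*2+1=3

16,3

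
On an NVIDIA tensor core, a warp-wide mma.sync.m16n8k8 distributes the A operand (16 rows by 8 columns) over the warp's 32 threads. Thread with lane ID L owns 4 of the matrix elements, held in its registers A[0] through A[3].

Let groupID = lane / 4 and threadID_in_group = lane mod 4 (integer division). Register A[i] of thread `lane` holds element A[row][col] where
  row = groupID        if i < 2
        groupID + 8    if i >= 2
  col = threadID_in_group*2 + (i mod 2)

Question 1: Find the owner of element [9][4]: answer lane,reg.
6,2

r=9->g=1,rb=1  c=4->t=2,b0=0
L=1*4+2=6  i=1*2+0=2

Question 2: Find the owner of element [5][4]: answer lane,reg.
22,0

r:5=>grp=5,rB=0  c:4=>tig=2,lo=0
L=5*4+2=22  i=0*2+0=0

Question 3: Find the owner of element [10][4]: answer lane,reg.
10,2

r:10=>grp=2,rB=1  c:4=>tig=2,lo=0
L=2*4+2=10  i=1*2+0=2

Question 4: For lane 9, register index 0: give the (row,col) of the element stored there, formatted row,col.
lane 9: G=2 (9/4), T=1 (9%4)
i=0: r=2+0=2, c=1*2+0=2

2,2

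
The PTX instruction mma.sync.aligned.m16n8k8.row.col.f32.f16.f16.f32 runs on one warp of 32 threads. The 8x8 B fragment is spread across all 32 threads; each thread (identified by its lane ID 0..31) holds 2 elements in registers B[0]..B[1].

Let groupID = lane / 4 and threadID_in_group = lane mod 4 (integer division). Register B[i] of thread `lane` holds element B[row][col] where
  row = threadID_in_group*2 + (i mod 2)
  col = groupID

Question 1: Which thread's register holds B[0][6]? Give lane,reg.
c: 6->gid=6  r: 0->tid=0,i&1=0
L=6*4+0=24  i=0=0

24,0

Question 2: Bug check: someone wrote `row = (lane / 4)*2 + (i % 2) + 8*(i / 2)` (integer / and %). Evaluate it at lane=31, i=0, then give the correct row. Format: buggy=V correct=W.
`(lane / 4)*2 + (i % 2) + 8*(i / 2)`[31,0]→14
31: G=7,T=3
[0] (3*2+0,7) = (6,7)
row: 14 vs 6

buggy=14 correct=6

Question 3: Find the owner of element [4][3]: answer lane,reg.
c: 3->gid=3  r: 4->tid=2,i&1=0
L=3*4+2=14  i=0=0

14,0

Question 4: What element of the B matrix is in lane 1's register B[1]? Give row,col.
3,0

1: gr=0,th=1
[1] (1*2+1,0) = (3,0)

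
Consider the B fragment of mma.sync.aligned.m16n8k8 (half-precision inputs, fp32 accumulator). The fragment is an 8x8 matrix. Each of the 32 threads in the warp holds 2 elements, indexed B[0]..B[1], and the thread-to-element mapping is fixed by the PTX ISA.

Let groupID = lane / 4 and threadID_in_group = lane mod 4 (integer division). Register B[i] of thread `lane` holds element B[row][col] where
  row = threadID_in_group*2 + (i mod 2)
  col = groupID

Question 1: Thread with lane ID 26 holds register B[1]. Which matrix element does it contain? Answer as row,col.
5,6

lane 26: g=6 (26/4), t=2 (26%4)
i=1: r=2*2+1=5, c=g=6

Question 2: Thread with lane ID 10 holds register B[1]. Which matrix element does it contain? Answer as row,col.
5,2

lane 10->10/4=2, 10 mod 4=2
i=1  r:2·2+1->5  c:2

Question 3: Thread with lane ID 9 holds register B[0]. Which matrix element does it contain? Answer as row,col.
lane 9: gr=2 (9/4), th=1 (9%4)
i=0: r=1*2+0=2, c=gr=2

2,2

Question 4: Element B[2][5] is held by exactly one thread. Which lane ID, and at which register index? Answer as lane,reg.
c:5=>grp=5  r:2=>tig=1,lo=0
L=5*4+1=21  i=0=0

21,0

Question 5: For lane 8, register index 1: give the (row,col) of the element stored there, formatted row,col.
1,2

8: G=2,T=0
[1] (0*2+1,2) = (1,2)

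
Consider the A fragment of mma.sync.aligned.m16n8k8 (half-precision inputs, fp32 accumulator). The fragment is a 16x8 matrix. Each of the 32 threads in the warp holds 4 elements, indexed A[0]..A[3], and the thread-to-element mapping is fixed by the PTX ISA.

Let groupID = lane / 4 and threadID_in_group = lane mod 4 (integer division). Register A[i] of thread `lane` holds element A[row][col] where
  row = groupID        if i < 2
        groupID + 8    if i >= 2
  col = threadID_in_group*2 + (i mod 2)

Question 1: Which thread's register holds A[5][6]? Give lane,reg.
23,0

r: 5->gid=5,r8=0  c: 6->tid=3,i&1=0
L=5*4+3=23  i=0*2+0=0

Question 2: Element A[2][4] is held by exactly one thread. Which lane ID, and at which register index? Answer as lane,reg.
10,0

r: 2->gid=2,r8=0  c: 4->tid=2,i&1=0
L=2*4+2=10  i=0*2+0=0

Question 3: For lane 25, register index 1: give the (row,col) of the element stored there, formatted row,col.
L=25->gid=25>>2=6, tid=25&3=1
[1]->row 6+0=6  col 1·2+1=3

6,3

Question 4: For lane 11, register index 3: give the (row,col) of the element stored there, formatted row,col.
10,7

L=11⇒gr=11>>2=2, th=11&3=3
[3]⇒row 2+8=10  col 3·2+1=7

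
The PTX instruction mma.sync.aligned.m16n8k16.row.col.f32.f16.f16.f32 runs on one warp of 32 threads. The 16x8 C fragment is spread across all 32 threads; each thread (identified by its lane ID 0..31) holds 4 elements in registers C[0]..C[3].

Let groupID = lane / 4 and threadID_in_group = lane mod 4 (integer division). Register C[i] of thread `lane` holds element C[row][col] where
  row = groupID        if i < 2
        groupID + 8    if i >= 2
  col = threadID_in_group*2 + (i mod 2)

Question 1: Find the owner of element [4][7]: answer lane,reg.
r=4->g=4,rb=0  c=7->t=3,b0=1
L=4*4+3=19  i=0*2+1=1

19,1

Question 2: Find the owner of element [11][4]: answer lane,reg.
r=11⇒gr=3,Rb=1  c=4⇒th=2,odd=0
L=3*4+2=14  i=1*2+0=2

14,2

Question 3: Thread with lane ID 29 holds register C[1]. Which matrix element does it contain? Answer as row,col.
7,3

L=29=>grp=29>>2=7, tig=29&3=1
[1]=>row 7+0=7  col 1·2+1=3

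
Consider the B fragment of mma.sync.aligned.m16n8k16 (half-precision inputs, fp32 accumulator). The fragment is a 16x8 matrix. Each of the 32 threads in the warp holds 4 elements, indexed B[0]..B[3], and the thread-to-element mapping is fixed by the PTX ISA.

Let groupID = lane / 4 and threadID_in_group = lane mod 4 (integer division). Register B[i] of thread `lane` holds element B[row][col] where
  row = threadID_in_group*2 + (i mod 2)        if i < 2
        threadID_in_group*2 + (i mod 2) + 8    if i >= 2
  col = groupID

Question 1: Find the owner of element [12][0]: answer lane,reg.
c: 0->gid=0  r: 12->r8=1,tid=2,i&1=0
L=0*4+2=2  i=1*2+0=2

2,2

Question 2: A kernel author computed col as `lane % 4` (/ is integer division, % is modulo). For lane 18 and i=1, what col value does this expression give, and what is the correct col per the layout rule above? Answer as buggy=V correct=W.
`lane % 4`[18,1]->2
L=18->gid=18>>2=4, tid=18&3=2
[1]->row 2·2+1+0=5  col gid=4
col: 2 vs 4

buggy=2 correct=4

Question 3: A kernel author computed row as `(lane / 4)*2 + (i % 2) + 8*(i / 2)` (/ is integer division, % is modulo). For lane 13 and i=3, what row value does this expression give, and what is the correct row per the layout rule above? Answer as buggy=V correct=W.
buggy=15 correct=11

`(lane / 4)*2 + (i % 2) + 8*(i / 2)`[13,3]=>15
L=13=>grp=13>>2=3, tig=13&3=1
[3]=>row 1·2+1+8=11  col grp=3
row: 15 vs 11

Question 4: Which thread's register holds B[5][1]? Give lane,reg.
c=1⇒gr=1  r=5⇒Rb=0,th=2,odd=1
L=1*4+2=6  i=0*2+1=1

6,1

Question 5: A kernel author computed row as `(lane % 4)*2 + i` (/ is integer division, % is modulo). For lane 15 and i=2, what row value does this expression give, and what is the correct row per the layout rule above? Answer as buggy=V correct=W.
buggy=8 correct=14

`(lane % 4)*2 + i`[15,2]→8
lane 15→15/4=3, 15 mod 4=3
i=2  r:2·3+0+8→14  c:3
row: 8 vs 14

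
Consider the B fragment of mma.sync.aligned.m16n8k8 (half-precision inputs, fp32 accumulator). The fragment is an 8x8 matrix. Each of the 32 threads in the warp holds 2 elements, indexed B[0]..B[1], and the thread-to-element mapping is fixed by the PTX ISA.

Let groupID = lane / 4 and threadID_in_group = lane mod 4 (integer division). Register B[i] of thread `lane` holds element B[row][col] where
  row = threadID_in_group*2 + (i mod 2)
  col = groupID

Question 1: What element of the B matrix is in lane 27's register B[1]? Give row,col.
7,6

lane 27→27/4=6, 27 mod 4=3
i=1  r:2·3+1→7  c:6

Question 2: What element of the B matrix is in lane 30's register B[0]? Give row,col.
lane 30⇒30/4=7, 30 mod 4=2
i=0  r:2·2+0⇒4  c:7

4,7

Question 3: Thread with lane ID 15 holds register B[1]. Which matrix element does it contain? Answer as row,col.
L=15->g=15>>2=3, t=15&3=3
[1]->row 3·2+1=7  col g=3

7,3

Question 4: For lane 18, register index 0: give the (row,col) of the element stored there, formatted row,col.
lane 18->18/4=4, 18 mod 4=2
i=0  r:2·2+0->4  c:4

4,4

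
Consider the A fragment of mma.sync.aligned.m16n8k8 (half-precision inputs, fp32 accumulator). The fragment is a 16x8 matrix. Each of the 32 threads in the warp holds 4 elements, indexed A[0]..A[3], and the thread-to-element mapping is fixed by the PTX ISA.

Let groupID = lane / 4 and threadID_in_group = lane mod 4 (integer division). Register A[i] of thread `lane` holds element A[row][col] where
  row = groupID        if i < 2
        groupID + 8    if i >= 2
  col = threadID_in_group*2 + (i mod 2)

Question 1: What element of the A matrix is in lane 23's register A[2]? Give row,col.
23: G=5,T=3
[2] (5+8,3*2+0) = (13,6)

13,6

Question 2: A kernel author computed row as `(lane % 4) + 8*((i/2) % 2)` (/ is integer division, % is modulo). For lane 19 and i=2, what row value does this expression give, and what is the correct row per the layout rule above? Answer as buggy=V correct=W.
buggy=11 correct=12

`(lane % 4) + 8*((i/2) % 2)`[19,2]->11
lane 19: gid=4 (19/4), tid=3 (19%4)
i=2: r=4+8=12, c=3*2+0=6
row: 11 vs 12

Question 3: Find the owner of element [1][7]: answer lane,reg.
7,1

r=1→G=1,rhi=0  c=7→T=3,p=1
L=1*4+3=7  i=0*2+1=1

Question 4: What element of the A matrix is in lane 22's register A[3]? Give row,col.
lane 22→22/4=5, 22 mod 4=2
i=3  r:5+8→13  c:2·2+1→5

13,5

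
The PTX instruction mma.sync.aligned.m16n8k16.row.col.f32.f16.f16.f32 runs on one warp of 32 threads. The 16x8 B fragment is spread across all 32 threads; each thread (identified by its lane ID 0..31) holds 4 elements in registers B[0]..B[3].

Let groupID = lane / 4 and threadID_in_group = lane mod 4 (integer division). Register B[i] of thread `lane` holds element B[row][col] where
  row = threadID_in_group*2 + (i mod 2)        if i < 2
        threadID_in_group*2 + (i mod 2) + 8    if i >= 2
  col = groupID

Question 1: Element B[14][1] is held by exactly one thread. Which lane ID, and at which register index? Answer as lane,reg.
7,2

c:1=>grp=1  r:14=>rB=1,tig=3,lo=0
L=1*4+3=7  i=1*2+0=2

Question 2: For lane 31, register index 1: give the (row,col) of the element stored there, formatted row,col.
7,7

31: grp=7,tig=3
[1] (3*2+1+0,7) = (7,7)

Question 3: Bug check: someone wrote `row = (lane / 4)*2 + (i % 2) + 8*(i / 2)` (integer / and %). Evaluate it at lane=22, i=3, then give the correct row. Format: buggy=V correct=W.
`(lane / 4)*2 + (i % 2) + 8*(i / 2)`[22,3]→19
22: G=5,T=2
[3] (2*2+1+8,5) = (13,5)
row: 19 vs 13

buggy=19 correct=13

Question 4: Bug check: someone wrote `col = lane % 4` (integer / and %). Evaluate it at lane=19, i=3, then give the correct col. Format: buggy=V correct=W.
`lane % 4`[19,3]=>3
lane 19: grp=4 (19/4), tig=3 (19%4)
i=3: r=3*2+1+8=15, c=grp=4
col: 3 vs 4

buggy=3 correct=4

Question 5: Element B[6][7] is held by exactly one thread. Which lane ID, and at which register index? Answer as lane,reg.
31,0

c=7->g=7  r=6->rb=0,t=3,b0=0
L=7*4+3=31  i=0*2+0=0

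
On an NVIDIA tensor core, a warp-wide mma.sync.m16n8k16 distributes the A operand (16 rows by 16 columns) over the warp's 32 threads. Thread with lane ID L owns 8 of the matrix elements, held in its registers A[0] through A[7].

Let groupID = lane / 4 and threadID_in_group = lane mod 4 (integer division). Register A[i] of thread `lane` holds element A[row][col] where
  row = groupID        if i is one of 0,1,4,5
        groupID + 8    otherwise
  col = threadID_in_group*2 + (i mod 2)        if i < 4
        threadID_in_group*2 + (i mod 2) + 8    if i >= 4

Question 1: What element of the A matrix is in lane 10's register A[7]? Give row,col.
10,13

lane 10=>10/4=2, 10 mod 4=2
i=7  r:2+8=>10  c:2·2+1+8=>13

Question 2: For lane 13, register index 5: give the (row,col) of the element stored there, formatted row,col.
3,11

L=13->gid=13>>2=3, tid=13&3=1
[5]->row 3+0=3  col 1·2+1+8=11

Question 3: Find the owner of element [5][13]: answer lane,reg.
r: 5->gid=5,r8=0  c: 13->c8=1,tid=2,i&1=1
L=5*4+2=22  i=1*4+0*2+1=5

22,5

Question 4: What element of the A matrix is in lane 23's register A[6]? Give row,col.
13,14

lane 23⇒23/4=5, 23 mod 4=3
i=6  r:5+8⇒13  c:2·3+0+8⇒14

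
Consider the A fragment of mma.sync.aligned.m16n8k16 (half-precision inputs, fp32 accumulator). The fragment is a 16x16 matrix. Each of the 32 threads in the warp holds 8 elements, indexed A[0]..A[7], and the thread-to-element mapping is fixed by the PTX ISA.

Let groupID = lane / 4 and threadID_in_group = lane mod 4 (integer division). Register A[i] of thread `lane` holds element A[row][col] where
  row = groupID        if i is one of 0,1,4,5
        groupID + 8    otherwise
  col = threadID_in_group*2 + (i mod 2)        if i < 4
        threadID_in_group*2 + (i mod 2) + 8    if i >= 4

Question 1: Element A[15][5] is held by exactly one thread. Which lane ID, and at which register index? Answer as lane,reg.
30,3

r=15⇒gr=7,Rb=1  c=5⇒Cb=0,th=2,odd=1
L=7*4+2=30  i=0*4+1*2+1=3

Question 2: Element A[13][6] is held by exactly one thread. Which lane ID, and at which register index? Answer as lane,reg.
r:13=>grp=5,rB=1  c:6=>cB=0,tig=3,lo=0
L=5*4+3=23  i=0*4+1*2+0=2

23,2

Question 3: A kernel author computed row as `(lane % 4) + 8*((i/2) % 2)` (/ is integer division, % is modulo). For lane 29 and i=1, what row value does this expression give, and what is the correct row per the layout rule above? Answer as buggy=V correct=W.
`(lane % 4) + 8*((i/2) % 2)`[29,1]→1
lane 29→29/4=7, 29 mod 4=1
i=1  r:7+0→7  c:2·1+1+0→3
row: 1 vs 7

buggy=1 correct=7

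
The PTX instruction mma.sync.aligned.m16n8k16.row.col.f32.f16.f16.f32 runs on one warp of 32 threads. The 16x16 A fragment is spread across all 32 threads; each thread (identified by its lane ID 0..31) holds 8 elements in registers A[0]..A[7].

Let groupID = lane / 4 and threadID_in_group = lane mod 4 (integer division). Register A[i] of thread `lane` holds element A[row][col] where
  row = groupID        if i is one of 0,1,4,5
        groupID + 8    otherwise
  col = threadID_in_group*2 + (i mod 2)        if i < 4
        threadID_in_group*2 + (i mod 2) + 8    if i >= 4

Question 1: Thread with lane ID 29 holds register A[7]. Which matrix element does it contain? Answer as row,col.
lane 29: grp=7 (29/4), tig=1 (29%4)
i=7: r=7+8=15, c=1*2+1+8=11

15,11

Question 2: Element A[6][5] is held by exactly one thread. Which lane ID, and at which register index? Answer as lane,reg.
26,1

r=6→G=6,rhi=0  c=5→chi=0,T=2,p=1
L=6*4+2=26  i=0*4+0*2+1=1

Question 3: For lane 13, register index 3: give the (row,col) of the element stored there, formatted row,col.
lane 13⇒13/4=3, 13 mod 4=1
i=3  r:3+8⇒11  c:2·1+1+0⇒3

11,3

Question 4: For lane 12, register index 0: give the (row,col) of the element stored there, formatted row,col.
3,0

12: G=3,T=0
[0] (3+0,0*2+0+0) = (3,0)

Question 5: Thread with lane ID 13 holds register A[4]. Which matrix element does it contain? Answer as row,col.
L=13⇒gr=13>>2=3, th=13&3=1
[4]⇒row 3+0=3  col 1·2+0+8=10

3,10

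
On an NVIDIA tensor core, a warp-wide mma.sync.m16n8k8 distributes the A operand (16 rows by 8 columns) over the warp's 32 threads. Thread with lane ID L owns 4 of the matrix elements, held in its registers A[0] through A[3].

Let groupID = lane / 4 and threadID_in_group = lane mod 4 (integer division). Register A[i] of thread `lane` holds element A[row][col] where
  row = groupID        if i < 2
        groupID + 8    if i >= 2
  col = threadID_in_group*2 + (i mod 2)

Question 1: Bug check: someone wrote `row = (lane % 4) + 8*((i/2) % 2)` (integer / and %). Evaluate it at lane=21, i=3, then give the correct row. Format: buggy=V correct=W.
buggy=9 correct=13

`(lane % 4) + 8*((i/2) % 2)`[21,3]⇒9
L=21⇒gr=21>>2=5, th=21&3=1
[3]⇒row 5+8=13  col 1·2+1=3
row: 9 vs 13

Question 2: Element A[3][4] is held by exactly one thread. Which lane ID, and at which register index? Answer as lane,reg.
14,0

r: 3->gid=3,r8=0  c: 4->tid=2,i&1=0
L=3*4+2=14  i=0*2+0=0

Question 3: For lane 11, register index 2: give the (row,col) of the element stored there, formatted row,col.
11: g=2,t=3
[2] (2+8,3*2+0) = (10,6)

10,6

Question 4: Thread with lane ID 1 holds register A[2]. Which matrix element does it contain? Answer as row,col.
1: gr=0,th=1
[2] (0+8,1*2+0) = (8,2)

8,2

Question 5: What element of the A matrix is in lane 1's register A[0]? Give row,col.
0,2

lane 1->1/4=0, 1 mod 4=1
i=0  r:0+0->0  c:2·1+0->2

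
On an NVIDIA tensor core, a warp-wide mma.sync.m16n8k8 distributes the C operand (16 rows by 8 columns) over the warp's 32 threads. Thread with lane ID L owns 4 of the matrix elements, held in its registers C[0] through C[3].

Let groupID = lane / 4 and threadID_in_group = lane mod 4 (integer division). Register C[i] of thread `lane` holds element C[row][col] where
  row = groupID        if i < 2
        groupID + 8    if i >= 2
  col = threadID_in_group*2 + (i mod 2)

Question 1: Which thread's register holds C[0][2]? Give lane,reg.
1,0

r:0=>grp=0,rB=0  c:2=>tig=1,lo=0
L=0*4+1=1  i=0*2+0=0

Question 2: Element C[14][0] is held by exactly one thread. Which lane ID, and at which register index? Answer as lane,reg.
24,2

r=14⇒gr=6,Rb=1  c=0⇒th=0,odd=0
L=6*4+0=24  i=1*2+0=2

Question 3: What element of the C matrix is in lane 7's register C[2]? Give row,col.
lane 7: G=1 (7/4), T=3 (7%4)
i=2: r=1+8=9, c=3*2+0=6

9,6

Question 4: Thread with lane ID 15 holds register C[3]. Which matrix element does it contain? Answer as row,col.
lane 15=>15/4=3, 15 mod 4=3
i=3  r:3+8=>11  c:2·3+1=>7

11,7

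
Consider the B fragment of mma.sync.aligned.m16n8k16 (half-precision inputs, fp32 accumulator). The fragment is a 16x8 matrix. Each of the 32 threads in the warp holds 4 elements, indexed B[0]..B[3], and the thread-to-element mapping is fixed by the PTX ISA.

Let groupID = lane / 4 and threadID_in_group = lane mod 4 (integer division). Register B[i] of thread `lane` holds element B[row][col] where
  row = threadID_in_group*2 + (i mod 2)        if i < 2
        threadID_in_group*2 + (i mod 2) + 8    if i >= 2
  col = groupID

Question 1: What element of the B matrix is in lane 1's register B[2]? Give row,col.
10,0

1: gr=0,th=1
[2] (1*2+0+8,0) = (10,0)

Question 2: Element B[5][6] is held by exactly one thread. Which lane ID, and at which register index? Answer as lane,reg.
26,1

c=6→G=6  r=5→rhi=0,T=2,p=1
L=6*4+2=26  i=0*2+1=1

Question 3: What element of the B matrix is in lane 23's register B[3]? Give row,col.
15,5

23: grp=5,tig=3
[3] (3*2+1+8,5) = (15,5)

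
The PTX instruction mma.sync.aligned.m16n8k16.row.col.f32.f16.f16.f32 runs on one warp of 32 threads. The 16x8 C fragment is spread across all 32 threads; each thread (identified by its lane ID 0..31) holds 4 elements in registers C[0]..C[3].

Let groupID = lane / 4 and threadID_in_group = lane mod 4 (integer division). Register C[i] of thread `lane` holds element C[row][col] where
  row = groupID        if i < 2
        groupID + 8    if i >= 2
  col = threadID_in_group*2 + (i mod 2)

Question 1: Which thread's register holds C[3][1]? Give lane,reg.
r=3→G=3,rhi=0  c=1→T=0,p=1
L=3*4+0=12  i=0*2+1=1

12,1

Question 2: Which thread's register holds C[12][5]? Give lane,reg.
r=12→G=4,rhi=1  c=5→T=2,p=1
L=4*4+2=18  i=1*2+1=3

18,3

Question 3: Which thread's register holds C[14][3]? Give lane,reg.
r=14⇒gr=6,Rb=1  c=3⇒th=1,odd=1
L=6*4+1=25  i=1*2+1=3

25,3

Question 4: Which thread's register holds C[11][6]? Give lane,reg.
15,2

r=11⇒gr=3,Rb=1  c=6⇒th=3,odd=0
L=3*4+3=15  i=1*2+0=2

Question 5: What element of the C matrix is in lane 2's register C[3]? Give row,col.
8,5

L=2=>grp=2>>2=0, tig=2&3=2
[3]=>row 0+8=8  col 2·2+1=5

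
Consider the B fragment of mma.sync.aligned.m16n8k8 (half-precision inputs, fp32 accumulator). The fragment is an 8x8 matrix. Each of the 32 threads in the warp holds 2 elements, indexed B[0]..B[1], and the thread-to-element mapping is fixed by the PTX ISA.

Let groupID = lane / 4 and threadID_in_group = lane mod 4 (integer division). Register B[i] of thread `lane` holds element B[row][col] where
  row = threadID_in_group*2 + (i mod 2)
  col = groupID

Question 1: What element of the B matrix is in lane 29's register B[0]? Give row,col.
29: gid=7,tid=1
[0] (1*2+0,7) = (2,7)

2,7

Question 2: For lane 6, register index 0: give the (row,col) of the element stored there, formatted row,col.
L=6⇒gr=6>>2=1, th=6&3=2
[0]⇒row 2·2+0=4  col gr=1

4,1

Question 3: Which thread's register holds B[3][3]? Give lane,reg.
c=3⇒gr=3  r=3⇒th=1,odd=1
L=3*4+1=13  i=1=1

13,1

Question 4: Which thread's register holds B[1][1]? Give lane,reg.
c=1→G=1  r=1→T=0,p=1
L=1*4+0=4  i=1=1

4,1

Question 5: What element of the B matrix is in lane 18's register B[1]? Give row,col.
5,4

lane 18: g=4 (18/4), t=2 (18%4)
i=1: r=2*2+1=5, c=g=4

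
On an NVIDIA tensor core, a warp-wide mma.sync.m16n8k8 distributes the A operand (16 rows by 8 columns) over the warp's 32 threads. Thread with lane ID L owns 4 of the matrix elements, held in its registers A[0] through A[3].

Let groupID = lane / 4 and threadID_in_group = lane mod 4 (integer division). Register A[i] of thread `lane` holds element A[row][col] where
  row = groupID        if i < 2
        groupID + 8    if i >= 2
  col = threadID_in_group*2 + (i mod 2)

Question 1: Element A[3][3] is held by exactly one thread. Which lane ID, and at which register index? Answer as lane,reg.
r=3→G=3,rhi=0  c=3→T=1,p=1
L=3*4+1=13  i=0*2+1=1

13,1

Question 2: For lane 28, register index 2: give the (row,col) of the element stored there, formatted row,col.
L=28→G=28>>2=7, T=28&3=0
[2]→row 7+8=15  col 0·2+0=0

15,0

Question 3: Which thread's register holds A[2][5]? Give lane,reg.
10,1

r:2=>grp=2,rB=0  c:5=>tig=2,lo=1
L=2*4+2=10  i=0*2+1=1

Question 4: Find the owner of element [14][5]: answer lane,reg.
r=14⇒gr=6,Rb=1  c=5⇒th=2,odd=1
L=6*4+2=26  i=1*2+1=3

26,3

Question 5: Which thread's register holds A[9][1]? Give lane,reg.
4,3

r=9->g=1,rb=1  c=1->t=0,b0=1
L=1*4+0=4  i=1*2+1=3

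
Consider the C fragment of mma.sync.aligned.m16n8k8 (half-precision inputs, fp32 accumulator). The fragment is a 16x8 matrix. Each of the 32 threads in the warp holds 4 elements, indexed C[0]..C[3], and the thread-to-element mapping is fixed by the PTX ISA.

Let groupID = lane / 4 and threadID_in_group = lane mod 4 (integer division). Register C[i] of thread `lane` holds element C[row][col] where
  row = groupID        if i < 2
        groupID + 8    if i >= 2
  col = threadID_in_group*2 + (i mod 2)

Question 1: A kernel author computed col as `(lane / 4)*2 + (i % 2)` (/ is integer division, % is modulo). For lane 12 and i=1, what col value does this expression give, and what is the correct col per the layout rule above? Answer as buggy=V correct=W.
`(lane / 4)*2 + (i % 2)`[12,1]⇒7
lane 12⇒12/4=3, 12 mod 4=0
i=1  r:3+0⇒3  c:2·0+1⇒1
col: 7 vs 1

buggy=7 correct=1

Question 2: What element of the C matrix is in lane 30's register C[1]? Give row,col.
7,5

lane 30=>30/4=7, 30 mod 4=2
i=1  r:7+0=>7  c:2·2+1=>5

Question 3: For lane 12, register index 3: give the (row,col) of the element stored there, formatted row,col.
11,1

lane 12→12/4=3, 12 mod 4=0
i=3  r:3+8→11  c:2·0+1→1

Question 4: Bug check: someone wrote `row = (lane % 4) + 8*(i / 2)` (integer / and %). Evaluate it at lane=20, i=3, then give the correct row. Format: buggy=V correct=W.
buggy=8 correct=13

`(lane % 4) + 8*(i / 2)`[20,3]⇒8
lane 20⇒20/4=5, 20 mod 4=0
i=3  r:5+8⇒13  c:2·0+1⇒1
row: 8 vs 13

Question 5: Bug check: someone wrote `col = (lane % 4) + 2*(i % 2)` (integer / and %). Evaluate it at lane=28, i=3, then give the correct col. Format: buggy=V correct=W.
buggy=2 correct=1

`(lane % 4) + 2*(i % 2)`[28,3]⇒2
28: gr=7,th=0
[3] (7+8,0*2+1) = (15,1)
col: 2 vs 1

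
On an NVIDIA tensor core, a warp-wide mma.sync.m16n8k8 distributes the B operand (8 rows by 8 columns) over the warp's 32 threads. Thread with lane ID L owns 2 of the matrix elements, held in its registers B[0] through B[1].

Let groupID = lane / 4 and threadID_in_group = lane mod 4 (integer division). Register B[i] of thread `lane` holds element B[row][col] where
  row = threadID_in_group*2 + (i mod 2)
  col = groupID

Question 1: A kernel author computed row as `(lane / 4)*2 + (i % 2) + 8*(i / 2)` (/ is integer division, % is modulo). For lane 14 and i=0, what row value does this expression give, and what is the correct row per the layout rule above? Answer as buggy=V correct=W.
buggy=6 correct=4

`(lane / 4)*2 + (i % 2) + 8*(i / 2)`[14,0]->6
L=14->gid=14>>2=3, tid=14&3=2
[0]->row 2·2+0=4  col gid=3
row: 6 vs 4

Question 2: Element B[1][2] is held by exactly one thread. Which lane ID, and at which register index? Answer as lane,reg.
8,1

c=2→G=2  r=1→T=0,p=1
L=2*4+0=8  i=1=1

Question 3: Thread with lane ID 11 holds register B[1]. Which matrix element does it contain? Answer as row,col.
L=11→G=11>>2=2, T=11&3=3
[1]→row 3·2+1=7  col G=2

7,2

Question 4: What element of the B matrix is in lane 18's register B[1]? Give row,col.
18: grp=4,tig=2
[1] (2*2+1,4) = (5,4)

5,4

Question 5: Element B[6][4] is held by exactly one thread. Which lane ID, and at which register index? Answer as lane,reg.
19,0

c: 4->gid=4  r: 6->tid=3,i&1=0
L=4*4+3=19  i=0=0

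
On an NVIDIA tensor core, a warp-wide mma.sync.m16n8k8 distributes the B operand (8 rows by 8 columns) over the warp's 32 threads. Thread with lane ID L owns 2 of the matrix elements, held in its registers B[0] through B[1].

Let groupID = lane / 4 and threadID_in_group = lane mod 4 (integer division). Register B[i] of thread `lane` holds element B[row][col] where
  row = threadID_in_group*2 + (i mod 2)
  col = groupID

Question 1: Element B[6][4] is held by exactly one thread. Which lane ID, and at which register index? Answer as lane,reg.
c:4=>grp=4  r:6=>tig=3,lo=0
L=4*4+3=19  i=0=0

19,0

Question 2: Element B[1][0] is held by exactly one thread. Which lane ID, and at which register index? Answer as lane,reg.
0,1

c=0⇒gr=0  r=1⇒th=0,odd=1
L=0*4+0=0  i=1=1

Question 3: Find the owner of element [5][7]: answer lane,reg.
c: 7->gid=7  r: 5->tid=2,i&1=1
L=7*4+2=30  i=1=1

30,1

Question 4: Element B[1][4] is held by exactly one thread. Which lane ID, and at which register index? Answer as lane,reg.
16,1

c=4→G=4  r=1→T=0,p=1
L=4*4+0=16  i=1=1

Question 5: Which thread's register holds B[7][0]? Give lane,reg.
3,1

c=0->g=0  r=7->t=3,b0=1
L=0*4+3=3  i=1=1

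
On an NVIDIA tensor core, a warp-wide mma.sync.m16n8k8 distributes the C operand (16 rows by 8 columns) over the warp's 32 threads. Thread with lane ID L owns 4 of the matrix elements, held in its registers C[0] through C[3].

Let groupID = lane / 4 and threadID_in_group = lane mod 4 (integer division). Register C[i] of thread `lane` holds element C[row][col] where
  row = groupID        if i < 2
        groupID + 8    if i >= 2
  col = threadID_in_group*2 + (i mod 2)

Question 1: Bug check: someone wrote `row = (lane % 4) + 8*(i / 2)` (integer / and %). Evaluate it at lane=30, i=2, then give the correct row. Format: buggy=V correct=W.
buggy=10 correct=15

`(lane % 4) + 8*(i / 2)`[30,2]->10
lane 30->30/4=7, 30 mod 4=2
i=2  r:7+8->15  c:2·2+0->4
row: 10 vs 15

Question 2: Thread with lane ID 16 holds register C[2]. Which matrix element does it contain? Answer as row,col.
L=16⇒gr=16>>2=4, th=16&3=0
[2]⇒row 4+8=12  col 0·2+0=0

12,0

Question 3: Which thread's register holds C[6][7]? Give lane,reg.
27,1

r=6⇒gr=6,Rb=0  c=7⇒th=3,odd=1
L=6*4+3=27  i=0*2+1=1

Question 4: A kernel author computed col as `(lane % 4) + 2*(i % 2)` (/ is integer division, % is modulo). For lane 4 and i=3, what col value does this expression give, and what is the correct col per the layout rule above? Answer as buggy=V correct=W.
`(lane % 4) + 2*(i % 2)`[4,3]=>2
lane 4: grp=1 (4/4), tig=0 (4%4)
i=3: r=1+8=9, c=0*2+1=1
col: 2 vs 1

buggy=2 correct=1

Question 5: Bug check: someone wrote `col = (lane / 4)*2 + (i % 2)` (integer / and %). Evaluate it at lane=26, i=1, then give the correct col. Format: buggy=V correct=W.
`(lane / 4)*2 + (i % 2)`[26,1]=>13
L=26=>grp=26>>2=6, tig=26&3=2
[1]=>row 6+0=6  col 2·2+1=5
col: 13 vs 5

buggy=13 correct=5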